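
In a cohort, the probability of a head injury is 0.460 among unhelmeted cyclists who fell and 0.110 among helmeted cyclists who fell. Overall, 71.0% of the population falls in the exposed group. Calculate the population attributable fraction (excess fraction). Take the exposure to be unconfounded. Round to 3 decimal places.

PAF ≈ 0.693

Let p₁ = 0.46, p₀ = 0.11.
Overall risk P(Y=1) = π·p₁ + (1−π)·p₀ = 0.71×0.46 + 0.29×0.11 = 0.3585.
Under exogeneity, PAF = [P(Y=1) − p₀] / P(Y=1).
PAF = (0.3585 − 0.11) / 0.3585 ≈ 0.6932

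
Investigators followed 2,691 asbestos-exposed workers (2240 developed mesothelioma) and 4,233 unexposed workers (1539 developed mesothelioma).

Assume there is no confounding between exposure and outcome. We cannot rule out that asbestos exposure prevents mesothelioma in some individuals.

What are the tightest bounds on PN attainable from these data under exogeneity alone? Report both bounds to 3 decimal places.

0.563 ≤ PN ≤ 0.765

p₁ = P(outcome | exposed) = 2240/2691 = 0.8324
p₀ = P(outcome | unexposed) = 1539/4233 = 0.36357
Under exogeneity alone the bounds on PN are max{0,(p₁−p₀)/p₁} ≤ PN ≤ min{1,(1−p₀)/p₁}.
  lower = (p₁ − p₀)/p₁ = 0.46883 / 0.8324 ≈ 0.5632
  upper = min{1, (1 − p₀)/p₁} = 0.63643 / 0.8324 ≈ 0.7646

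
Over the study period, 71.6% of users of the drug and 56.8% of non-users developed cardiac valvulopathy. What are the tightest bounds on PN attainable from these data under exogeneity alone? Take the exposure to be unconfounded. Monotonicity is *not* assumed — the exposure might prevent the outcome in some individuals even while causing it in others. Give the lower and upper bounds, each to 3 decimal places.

p₁ = 0.716, p₀ = 0.568.
Under exogeneity alone the bounds on PN are max{0,(p₁−p₀)/p₁} ≤ PN ≤ min{1,(1−p₀)/p₁}.
  lower = (p₁ − p₀)/p₁ = 0.148 / 0.716 ≈ 0.2067
  upper = min{1, (1 − p₀)/p₁} = 0.432 / 0.716 ≈ 0.6034

0.207 ≤ PN ≤ 0.603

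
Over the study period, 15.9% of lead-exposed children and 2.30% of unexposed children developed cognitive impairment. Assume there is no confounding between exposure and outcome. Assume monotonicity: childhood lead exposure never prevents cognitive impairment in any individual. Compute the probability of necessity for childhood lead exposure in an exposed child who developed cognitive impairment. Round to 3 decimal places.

PN ≈ 0.855

p₁ = 0.159, p₀ = 0.023.
Under exogeneity and monotonicity, PN = (p₁ − p₀) / p₁.
PN = (0.159 − 0.023) / 0.159 = 0.136 / 0.159 ≈ 0.8553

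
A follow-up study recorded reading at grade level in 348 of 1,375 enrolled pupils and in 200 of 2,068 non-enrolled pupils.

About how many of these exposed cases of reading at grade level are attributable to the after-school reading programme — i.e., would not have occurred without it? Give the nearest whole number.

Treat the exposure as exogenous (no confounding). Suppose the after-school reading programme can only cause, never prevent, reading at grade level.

about 215 cases

p₁ = P(outcome | exposed) = 348/1375 = 0.25309
p₀ = P(outcome | unexposed) = 200/2068 = 0.096712
PN = (p₁ − p₀)/p₁ = (0.25309 − 0.096712) / 0.25309 ≈ 0.61788.
Attributable cases ≈ PN × (exposed cases) = 0.61788 × 348 ≈ 215.02.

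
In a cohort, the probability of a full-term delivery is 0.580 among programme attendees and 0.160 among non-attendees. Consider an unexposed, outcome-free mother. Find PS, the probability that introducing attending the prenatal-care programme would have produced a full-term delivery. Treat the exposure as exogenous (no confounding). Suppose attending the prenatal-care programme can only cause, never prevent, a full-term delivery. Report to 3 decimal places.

PS ≈ 0.500

Let p₁ = 0.58, p₀ = 0.16.
Under exogeneity and monotonicity, PS = (p₁ − p₀) / (1 − p₀).
PS = (0.58 − 0.16) / (1 − 0.16) = 0.42 / 0.84 ≈ 0.5000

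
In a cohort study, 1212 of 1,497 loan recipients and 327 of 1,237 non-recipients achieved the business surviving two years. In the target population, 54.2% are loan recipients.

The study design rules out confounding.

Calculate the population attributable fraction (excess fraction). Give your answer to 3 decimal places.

PAF ≈ 0.528

p₁ = P(outcome | exposed) = 1212/1497 = 0.80962
p₀ = P(outcome | unexposed) = 327/1237 = 0.26435
Overall risk P(Y=1) = π·p₁ + (1−π)·p₀ = 0.542×0.80962 + 0.458×0.26435 = 0.55989.
Under exogeneity, PAF = [P(Y=1) − p₀] / P(Y=1).
PAF = (0.55989 − 0.26435) / 0.55989 ≈ 0.5279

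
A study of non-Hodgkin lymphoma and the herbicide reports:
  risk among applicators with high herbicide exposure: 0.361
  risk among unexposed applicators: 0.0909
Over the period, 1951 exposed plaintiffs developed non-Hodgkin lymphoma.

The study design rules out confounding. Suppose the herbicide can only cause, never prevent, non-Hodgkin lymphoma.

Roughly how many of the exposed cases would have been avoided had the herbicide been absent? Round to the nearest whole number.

Let p₁ = 0.361, p₀ = 0.0909.
PN = (p₁ − p₀)/p₁ = (0.361 − 0.0909) / 0.361 ≈ 0.74820.
Attributable cases ≈ PN × (exposed cases) = 0.74820 × 1951 ≈ 1459.74.

about 1460 cases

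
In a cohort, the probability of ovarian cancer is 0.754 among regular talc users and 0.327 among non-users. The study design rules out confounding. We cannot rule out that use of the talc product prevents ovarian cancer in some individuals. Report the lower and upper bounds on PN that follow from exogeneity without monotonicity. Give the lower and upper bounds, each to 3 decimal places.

Let p₁ = 0.754, p₀ = 0.327.
Under exogeneity alone the bounds on PN are max{0,(p₁−p₀)/p₁} ≤ PN ≤ min{1,(1−p₀)/p₁}.
  lower = (p₁ − p₀)/p₁ = 0.427 / 0.754 ≈ 0.5663
  upper = min{1, (1 − p₀)/p₁} = 0.673 / 0.754 ≈ 0.8926

0.566 ≤ PN ≤ 0.893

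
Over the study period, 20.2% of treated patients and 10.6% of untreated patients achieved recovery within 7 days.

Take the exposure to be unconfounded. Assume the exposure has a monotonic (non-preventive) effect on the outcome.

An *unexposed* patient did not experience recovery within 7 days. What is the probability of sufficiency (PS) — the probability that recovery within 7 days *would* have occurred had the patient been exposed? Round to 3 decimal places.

PS ≈ 0.107

p₁ = 0.202, p₀ = 0.106.
Under exogeneity and monotonicity, PS = (p₁ − p₀) / (1 − p₀).
PS = (0.202 − 0.106) / (1 − 0.106) = 0.096 / 0.894 ≈ 0.1074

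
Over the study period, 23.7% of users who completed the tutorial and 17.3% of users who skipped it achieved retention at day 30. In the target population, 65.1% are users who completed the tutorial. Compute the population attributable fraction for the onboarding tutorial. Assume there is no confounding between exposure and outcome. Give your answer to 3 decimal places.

PAF ≈ 0.194

p₁ = 0.237, p₀ = 0.173.
Overall risk P(Y=1) = π·p₁ + (1−π)·p₀ = 0.651×0.237 + 0.349×0.173 = 0.21466.
Under exogeneity, PAF = [P(Y=1) − p₀] / P(Y=1).
PAF = (0.21466 − 0.173) / 0.21466 ≈ 0.1941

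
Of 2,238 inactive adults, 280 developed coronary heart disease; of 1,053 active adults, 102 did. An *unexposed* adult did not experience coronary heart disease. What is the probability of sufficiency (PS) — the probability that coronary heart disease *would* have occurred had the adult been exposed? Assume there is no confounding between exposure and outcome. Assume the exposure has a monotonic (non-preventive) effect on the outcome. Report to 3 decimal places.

p₁ = P(outcome | exposed) = 280/2238 = 0.12511
p₀ = P(outcome | unexposed) = 102/1053 = 0.096866
Under exogeneity and monotonicity, PS = (p₁ − p₀) / (1 − p₀).
PS = (0.12511 − 0.096866) / (1 − 0.096866) = 0.028246 / 0.90313 ≈ 0.0313

PS ≈ 0.031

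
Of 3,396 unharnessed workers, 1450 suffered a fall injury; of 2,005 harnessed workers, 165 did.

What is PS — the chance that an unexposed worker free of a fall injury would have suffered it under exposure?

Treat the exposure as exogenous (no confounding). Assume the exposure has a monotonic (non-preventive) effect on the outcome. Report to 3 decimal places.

PS ≈ 0.376

p₁ = P(outcome | exposed) = 1450/3396 = 0.42697
p₀ = P(outcome | unexposed) = 165/2005 = 0.082294
Under exogeneity and monotonicity, PS = (p₁ − p₀) / (1 − p₀).
PS = (0.42697 − 0.082294) / (1 − 0.082294) = 0.34468 / 0.91771 ≈ 0.3756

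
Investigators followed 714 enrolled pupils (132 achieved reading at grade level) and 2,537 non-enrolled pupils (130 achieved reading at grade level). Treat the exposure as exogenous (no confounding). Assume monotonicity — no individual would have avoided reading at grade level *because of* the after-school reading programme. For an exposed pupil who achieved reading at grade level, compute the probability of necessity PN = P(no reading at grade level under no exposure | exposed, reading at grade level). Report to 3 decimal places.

PN ≈ 0.723

p₁ = P(outcome | exposed) = 132/714 = 0.18487
p₀ = P(outcome | unexposed) = 130/2537 = 0.051242
Under exogeneity and monotonicity, PN = (p₁ − p₀) / p₁.
PN = (0.18487 − 0.051242) / 0.18487 = 0.13363 / 0.18487 ≈ 0.7228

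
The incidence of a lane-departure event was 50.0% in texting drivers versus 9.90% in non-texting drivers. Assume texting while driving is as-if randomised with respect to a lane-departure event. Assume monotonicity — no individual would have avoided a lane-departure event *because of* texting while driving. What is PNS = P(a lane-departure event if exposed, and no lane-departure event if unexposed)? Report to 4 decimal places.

PNS ≈ 0.4010

p₁ = 0.5, p₀ = 0.099.
Under exogeneity and monotonicity, PNS = p₁ − p₀.
PNS = 0.5 − 0.099 = 0.401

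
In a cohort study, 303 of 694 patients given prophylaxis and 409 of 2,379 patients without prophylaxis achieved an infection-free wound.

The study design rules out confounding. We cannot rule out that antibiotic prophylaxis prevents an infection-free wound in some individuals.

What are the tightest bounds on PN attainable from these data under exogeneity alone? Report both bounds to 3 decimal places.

0.606 ≤ PN ≤ 1.000

p₁ = P(outcome | exposed) = 303/694 = 0.4366
p₀ = P(outcome | unexposed) = 409/2379 = 0.17192
Under exogeneity alone the bounds on PN are max{0,(p₁−p₀)/p₁} ≤ PN ≤ min{1,(1−p₀)/p₁}.
  lower = (p₁ − p₀)/p₁ = 0.26468 / 0.4366 ≈ 0.6062
  upper = min{1, (1 − p₀)/p₁} = 0.82808 / 0.4366 ≈ 1.8967 → capped at 1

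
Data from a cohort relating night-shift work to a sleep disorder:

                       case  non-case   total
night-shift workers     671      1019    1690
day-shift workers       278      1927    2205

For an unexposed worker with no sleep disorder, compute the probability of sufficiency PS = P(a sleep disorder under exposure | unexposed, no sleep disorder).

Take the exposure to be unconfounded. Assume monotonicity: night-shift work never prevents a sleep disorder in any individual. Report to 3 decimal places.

PS ≈ 0.310

p₁ = P(outcome | exposed) = 671/1690 = 0.39704
p₀ = P(outcome | unexposed) = 278/2205 = 0.12608
Under exogeneity and monotonicity, PS = (p₁ − p₀) / (1 − p₀).
PS = (0.39704 − 0.12608) / (1 − 0.12608) = 0.27096 / 0.87392 ≈ 0.3101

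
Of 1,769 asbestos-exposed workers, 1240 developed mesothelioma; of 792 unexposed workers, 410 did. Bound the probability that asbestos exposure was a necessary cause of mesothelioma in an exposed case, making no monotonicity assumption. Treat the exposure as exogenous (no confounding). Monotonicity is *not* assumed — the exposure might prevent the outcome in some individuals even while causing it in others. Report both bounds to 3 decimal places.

p₁ = P(outcome | exposed) = 1240/1769 = 0.70096
p₀ = P(outcome | unexposed) = 410/792 = 0.51768
Under exogeneity alone the bounds on PN are max{0,(p₁−p₀)/p₁} ≤ PN ≤ min{1,(1−p₀)/p₁}.
  lower = (p₁ − p₀)/p₁ = 0.18328 / 0.70096 ≈ 0.2615
  upper = min{1, (1 − p₀)/p₁} = 0.48232 / 0.70096 ≈ 0.6881

0.261 ≤ PN ≤ 0.688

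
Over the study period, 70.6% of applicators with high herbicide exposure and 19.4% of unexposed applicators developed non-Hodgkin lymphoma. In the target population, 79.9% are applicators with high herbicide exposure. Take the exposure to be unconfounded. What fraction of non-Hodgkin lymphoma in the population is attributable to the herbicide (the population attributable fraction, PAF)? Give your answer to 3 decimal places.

p₁ = 0.706, p₀ = 0.194.
Overall risk P(Y=1) = π·p₁ + (1−π)·p₀ = 0.799×0.706 + 0.201×0.194 = 0.60309.
Under exogeneity, PAF = [P(Y=1) − p₀] / P(Y=1).
PAF = (0.60309 − 0.194) / 0.60309 ≈ 0.6783

PAF ≈ 0.678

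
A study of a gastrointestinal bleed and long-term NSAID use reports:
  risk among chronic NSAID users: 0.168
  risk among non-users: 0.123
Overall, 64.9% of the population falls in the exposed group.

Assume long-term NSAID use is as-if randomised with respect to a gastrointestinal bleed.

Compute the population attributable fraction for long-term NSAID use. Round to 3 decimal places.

Let p₁ = 0.168, p₀ = 0.123.
Overall risk P(Y=1) = π·p₁ + (1−π)·p₀ = 0.649×0.168 + 0.351×0.123 = 0.15221.
Under exogeneity, PAF = [P(Y=1) − p₀] / P(Y=1).
PAF = (0.15221 − 0.123) / 0.15221 ≈ 0.1919

PAF ≈ 0.192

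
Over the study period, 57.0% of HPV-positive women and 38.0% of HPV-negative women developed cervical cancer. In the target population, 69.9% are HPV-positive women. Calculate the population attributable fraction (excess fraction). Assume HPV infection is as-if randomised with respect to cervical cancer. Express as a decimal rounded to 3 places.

PAF ≈ 0.259

p₁ = 0.57, p₀ = 0.38.
Overall risk P(Y=1) = π·p₁ + (1−π)·p₀ = 0.699×0.57 + 0.301×0.38 = 0.51281.
Under exogeneity, PAF = [P(Y=1) − p₀] / P(Y=1).
PAF = (0.51281 − 0.38) / 0.51281 ≈ 0.2590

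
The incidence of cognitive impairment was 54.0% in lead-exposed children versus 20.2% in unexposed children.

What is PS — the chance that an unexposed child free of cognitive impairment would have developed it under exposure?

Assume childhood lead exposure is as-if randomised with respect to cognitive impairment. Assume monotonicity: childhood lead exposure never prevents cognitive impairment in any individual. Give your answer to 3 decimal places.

PS ≈ 0.424

p₁ = 0.54, p₀ = 0.202.
Under exogeneity and monotonicity, PS = (p₁ − p₀) / (1 − p₀).
PS = (0.54 − 0.202) / (1 − 0.202) = 0.338 / 0.798 ≈ 0.4236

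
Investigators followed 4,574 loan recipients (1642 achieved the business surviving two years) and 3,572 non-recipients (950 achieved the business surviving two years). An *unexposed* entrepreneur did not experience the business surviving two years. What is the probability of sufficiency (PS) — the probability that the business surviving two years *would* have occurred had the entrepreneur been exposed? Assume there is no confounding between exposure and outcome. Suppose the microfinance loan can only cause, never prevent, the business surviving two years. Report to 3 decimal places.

p₁ = P(outcome | exposed) = 1642/4574 = 0.35899
p₀ = P(outcome | unexposed) = 950/3572 = 0.26596
Under exogeneity and monotonicity, PS = (p₁ − p₀) / (1 − p₀).
PS = (0.35899 − 0.26596) / (1 − 0.26596) = 0.093028 / 0.73404 ≈ 0.1267

PS ≈ 0.127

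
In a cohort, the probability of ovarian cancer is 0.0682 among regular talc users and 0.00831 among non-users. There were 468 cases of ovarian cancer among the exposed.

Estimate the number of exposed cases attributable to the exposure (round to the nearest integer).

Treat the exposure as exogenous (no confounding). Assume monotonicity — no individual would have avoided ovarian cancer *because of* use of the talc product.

Let p₁ = 0.0682, p₀ = 0.00831.
PN = (p₁ − p₀)/p₁ = (0.0682 − 0.00831) / 0.0682 ≈ 0.87815.
Attributable cases ≈ PN × (exposed cases) = 0.87815 × 468 ≈ 410.98.

about 411 cases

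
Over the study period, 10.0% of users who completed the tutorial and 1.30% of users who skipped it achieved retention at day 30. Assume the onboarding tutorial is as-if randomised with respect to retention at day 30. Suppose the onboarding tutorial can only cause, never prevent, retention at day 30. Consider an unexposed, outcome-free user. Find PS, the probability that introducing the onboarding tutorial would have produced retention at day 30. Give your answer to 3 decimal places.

p₁ = 0.1, p₀ = 0.013.
Under exogeneity and monotonicity, PS = (p₁ − p₀) / (1 − p₀).
PS = (0.1 − 0.013) / (1 − 0.013) = 0.087 / 0.987 ≈ 0.0881

PS ≈ 0.088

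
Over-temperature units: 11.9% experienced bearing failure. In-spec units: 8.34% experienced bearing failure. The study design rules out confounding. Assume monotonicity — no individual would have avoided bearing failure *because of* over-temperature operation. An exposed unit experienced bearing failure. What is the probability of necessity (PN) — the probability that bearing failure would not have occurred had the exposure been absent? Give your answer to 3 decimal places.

PN ≈ 0.299

p₁ = 0.119, p₀ = 0.0834.
Under exogeneity and monotonicity, PN = (p₁ − p₀) / p₁.
PN = (0.119 − 0.0834) / 0.119 = 0.0356 / 0.119 ≈ 0.2992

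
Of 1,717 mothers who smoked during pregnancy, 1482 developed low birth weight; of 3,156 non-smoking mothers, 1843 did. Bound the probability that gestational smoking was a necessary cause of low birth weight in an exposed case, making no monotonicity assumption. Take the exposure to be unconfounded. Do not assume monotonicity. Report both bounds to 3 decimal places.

p₁ = P(outcome | exposed) = 1482/1717 = 0.86313
p₀ = P(outcome | unexposed) = 1843/3156 = 0.58397
Under exogeneity alone the bounds on PN are max{0,(p₁−p₀)/p₁} ≤ PN ≤ min{1,(1−p₀)/p₁}.
  lower = (p₁ − p₀)/p₁ = 0.27917 / 0.86313 ≈ 0.3234
  upper = min{1, (1 − p₀)/p₁} = 0.41603 / 0.86313 ≈ 0.4820

0.323 ≤ PN ≤ 0.482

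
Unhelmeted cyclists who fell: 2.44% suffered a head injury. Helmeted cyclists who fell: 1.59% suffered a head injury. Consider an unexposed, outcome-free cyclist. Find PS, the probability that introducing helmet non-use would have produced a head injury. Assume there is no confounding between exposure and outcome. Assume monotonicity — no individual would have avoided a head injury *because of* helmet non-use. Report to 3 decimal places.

p₁ = 0.0244, p₀ = 0.0159.
Under exogeneity and monotonicity, PS = (p₁ − p₀) / (1 − p₀).
PS = (0.0244 − 0.0159) / (1 − 0.0159) = 0.0085 / 0.9841 ≈ 0.0086

PS ≈ 0.009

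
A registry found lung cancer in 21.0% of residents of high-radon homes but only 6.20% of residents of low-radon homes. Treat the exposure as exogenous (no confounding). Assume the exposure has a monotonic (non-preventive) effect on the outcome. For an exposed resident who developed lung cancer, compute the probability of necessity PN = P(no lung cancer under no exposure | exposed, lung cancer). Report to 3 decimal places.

p₁ = 0.21, p₀ = 0.062.
Under exogeneity and monotonicity, PN = (p₁ − p₀) / p₁.
PN = (0.21 − 0.062) / 0.21 = 0.148 / 0.21 ≈ 0.7048

PN ≈ 0.705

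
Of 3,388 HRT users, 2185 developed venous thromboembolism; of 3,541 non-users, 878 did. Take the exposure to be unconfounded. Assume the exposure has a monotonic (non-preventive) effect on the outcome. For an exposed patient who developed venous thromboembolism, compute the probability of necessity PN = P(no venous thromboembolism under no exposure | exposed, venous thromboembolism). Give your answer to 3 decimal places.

PN ≈ 0.616

p₁ = P(outcome | exposed) = 2185/3388 = 0.64492
p₀ = P(outcome | unexposed) = 878/3541 = 0.24795
Under exogeneity and monotonicity, PN = (p₁ − p₀) / p₁.
PN = (0.64492 − 0.24795) / 0.64492 = 0.39697 / 0.64492 ≈ 0.6155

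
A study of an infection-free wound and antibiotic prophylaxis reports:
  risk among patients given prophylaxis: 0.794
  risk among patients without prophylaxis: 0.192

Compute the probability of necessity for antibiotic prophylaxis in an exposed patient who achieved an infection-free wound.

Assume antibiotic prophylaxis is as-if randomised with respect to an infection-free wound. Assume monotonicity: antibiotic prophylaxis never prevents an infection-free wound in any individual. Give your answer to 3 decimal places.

Let p₁ = 0.794, p₀ = 0.192.
Under exogeneity and monotonicity, PN = (p₁ − p₀) / p₁.
PN = (0.794 − 0.192) / 0.794 = 0.602 / 0.794 ≈ 0.7582

PN ≈ 0.758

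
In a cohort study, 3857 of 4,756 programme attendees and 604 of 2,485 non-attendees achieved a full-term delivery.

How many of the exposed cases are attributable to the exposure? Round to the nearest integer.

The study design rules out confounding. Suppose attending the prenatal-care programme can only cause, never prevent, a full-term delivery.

about 2701 cases

p₁ = P(outcome | exposed) = 3857/4756 = 0.81098
p₀ = P(outcome | unexposed) = 604/2485 = 0.24306
PN = (p₁ − p₀)/p₁ = (0.81098 − 0.24306) / 0.81098 ≈ 0.70029.
Attributable cases ≈ PN × (exposed cases) = 0.70029 × 3857 ≈ 2701.01.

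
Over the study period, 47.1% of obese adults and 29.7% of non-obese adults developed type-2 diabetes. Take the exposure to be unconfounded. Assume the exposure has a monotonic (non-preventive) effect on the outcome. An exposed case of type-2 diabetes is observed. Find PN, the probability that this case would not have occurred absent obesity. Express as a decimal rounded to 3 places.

PN ≈ 0.369

p₁ = 0.471, p₀ = 0.297.
Under exogeneity and monotonicity, PN = (p₁ − p₀) / p₁.
PN = (0.471 − 0.297) / 0.471 = 0.174 / 0.471 ≈ 0.3694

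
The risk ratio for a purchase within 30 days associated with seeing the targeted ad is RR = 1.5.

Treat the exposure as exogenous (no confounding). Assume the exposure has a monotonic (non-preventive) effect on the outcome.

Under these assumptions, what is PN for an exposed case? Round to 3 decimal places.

PN ≈ 0.333

Under exogeneity and monotonicity, PN = (RR − 1) / RR = 1 − 1/RR.
PN = (1.5 − 1) / 1.5 = 0.5 / 1.5 ≈ 0.3333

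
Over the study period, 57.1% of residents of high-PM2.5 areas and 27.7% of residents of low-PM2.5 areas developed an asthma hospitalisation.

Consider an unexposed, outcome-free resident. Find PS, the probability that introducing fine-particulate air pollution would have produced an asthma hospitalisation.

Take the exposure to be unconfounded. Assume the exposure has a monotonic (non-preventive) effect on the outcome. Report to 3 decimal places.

p₁ = 0.571, p₀ = 0.277.
Under exogeneity and monotonicity, PS = (p₁ − p₀) / (1 − p₀).
PS = (0.571 − 0.277) / (1 − 0.277) = 0.294 / 0.723 ≈ 0.4066

PS ≈ 0.407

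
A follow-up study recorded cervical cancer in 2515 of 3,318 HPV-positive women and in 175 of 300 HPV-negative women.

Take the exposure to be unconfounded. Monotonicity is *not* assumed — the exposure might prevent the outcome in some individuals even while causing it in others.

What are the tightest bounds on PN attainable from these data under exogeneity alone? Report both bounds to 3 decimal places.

0.230 ≤ PN ≤ 0.550

p₁ = P(outcome | exposed) = 2515/3318 = 0.75799
p₀ = P(outcome | unexposed) = 175/300 = 0.58333
Under exogeneity alone the bounds on PN are max{0,(p₁−p₀)/p₁} ≤ PN ≤ min{1,(1−p₀)/p₁}.
  lower = (p₁ − p₀)/p₁ = 0.17465 / 0.75799 ≈ 0.2304
  upper = min{1, (1 − p₀)/p₁} = 0.41667 / 0.75799 ≈ 0.5497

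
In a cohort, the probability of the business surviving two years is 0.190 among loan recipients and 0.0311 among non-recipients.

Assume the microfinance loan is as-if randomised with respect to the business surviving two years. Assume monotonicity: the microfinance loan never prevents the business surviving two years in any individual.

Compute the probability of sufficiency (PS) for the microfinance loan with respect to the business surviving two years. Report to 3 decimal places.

Let p₁ = 0.19, p₀ = 0.0311.
Under exogeneity and monotonicity, PS = (p₁ − p₀) / (1 − p₀).
PS = (0.19 − 0.0311) / (1 − 0.0311) = 0.1589 / 0.9689 ≈ 0.1640

PS ≈ 0.164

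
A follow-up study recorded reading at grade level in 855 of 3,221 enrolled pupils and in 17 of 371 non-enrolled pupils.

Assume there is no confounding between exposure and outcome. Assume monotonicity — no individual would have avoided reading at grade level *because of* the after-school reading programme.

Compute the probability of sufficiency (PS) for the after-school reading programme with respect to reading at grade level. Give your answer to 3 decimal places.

p₁ = P(outcome | exposed) = 855/3221 = 0.26545
p₀ = P(outcome | unexposed) = 17/371 = 0.045822
Under exogeneity and monotonicity, PS = (p₁ − p₀) / (1 − p₀).
PS = (0.26545 − 0.045822) / (1 − 0.045822) = 0.21962 / 0.95418 ≈ 0.2302

PS ≈ 0.230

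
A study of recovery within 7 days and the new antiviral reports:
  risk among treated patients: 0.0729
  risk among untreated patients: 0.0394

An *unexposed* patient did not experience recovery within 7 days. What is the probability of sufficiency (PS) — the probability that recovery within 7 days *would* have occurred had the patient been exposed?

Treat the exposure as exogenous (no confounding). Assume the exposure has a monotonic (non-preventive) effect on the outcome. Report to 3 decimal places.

PS ≈ 0.035

Let p₁ = 0.0729, p₀ = 0.0394.
Under exogeneity and monotonicity, PS = (p₁ − p₀) / (1 − p₀).
PS = (0.0729 − 0.0394) / (1 − 0.0394) = 0.0335 / 0.9606 ≈ 0.0349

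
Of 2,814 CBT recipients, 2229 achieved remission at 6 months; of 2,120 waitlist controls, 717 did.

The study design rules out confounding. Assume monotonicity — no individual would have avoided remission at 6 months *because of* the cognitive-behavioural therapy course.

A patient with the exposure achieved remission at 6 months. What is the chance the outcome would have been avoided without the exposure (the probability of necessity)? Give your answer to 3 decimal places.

PN ≈ 0.573

p₁ = P(outcome | exposed) = 2229/2814 = 0.79211
p₀ = P(outcome | unexposed) = 717/2120 = 0.33821
Under exogeneity and monotonicity, PN = (p₁ − p₀) / p₁.
PN = (0.79211 − 0.33821) / 0.79211 = 0.4539 / 0.79211 ≈ 0.5730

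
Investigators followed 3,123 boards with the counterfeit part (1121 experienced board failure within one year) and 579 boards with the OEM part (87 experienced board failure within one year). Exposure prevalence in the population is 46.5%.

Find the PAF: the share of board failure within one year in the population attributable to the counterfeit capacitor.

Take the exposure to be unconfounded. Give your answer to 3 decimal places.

PAF ≈ 0.392

p₁ = P(outcome | exposed) = 1121/3123 = 0.35895
p₀ = P(outcome | unexposed) = 87/579 = 0.15026
Overall risk P(Y=1) = π·p₁ + (1−π)·p₀ = 0.465×0.35895 + 0.535×0.15026 = 0.2473.
Under exogeneity, PAF = [P(Y=1) − p₀] / P(Y=1).
PAF = (0.2473 − 0.15026) / 0.2473 ≈ 0.3924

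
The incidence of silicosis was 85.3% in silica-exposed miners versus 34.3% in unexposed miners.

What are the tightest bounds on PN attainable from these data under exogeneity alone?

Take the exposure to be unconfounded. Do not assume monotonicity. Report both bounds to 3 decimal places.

p₁ = 0.853, p₀ = 0.343.
Under exogeneity alone the bounds on PN are max{0,(p₁−p₀)/p₁} ≤ PN ≤ min{1,(1−p₀)/p₁}.
  lower = (p₁ − p₀)/p₁ = 0.51 / 0.853 ≈ 0.5979
  upper = min{1, (1 − p₀)/p₁} = 0.657 / 0.853 ≈ 0.7702

0.598 ≤ PN ≤ 0.770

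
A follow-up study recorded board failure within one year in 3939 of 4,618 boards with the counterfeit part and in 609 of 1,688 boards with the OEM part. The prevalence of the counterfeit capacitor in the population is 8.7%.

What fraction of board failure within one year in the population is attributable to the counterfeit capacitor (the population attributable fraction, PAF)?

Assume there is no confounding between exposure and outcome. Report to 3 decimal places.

PAF ≈ 0.106

p₁ = P(outcome | exposed) = 3939/4618 = 0.85297
p₀ = P(outcome | unexposed) = 609/1688 = 0.36078
Overall risk P(Y=1) = π·p₁ + (1−π)·p₀ = 0.087×0.85297 + 0.913×0.36078 = 0.4036.
Under exogeneity, PAF = [P(Y=1) − p₀] / P(Y=1).
PAF = (0.4036 − 0.36078) / 0.4036 ≈ 0.1061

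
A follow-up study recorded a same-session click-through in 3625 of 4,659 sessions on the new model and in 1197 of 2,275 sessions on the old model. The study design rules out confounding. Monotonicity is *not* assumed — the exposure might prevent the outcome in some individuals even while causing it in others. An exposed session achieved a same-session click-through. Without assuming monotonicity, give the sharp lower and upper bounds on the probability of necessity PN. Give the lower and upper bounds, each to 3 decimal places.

p₁ = P(outcome | exposed) = 3625/4659 = 0.77806
p₀ = P(outcome | unexposed) = 1197/2275 = 0.52615
Under exogeneity alone the bounds on PN are max{0,(p₁−p₀)/p₁} ≤ PN ≤ min{1,(1−p₀)/p₁}.
  lower = (p₁ − p₀)/p₁ = 0.25191 / 0.77806 ≈ 0.3238
  upper = min{1, (1 − p₀)/p₁} = 0.47385 / 0.77806 ≈ 0.6090

0.324 ≤ PN ≤ 0.609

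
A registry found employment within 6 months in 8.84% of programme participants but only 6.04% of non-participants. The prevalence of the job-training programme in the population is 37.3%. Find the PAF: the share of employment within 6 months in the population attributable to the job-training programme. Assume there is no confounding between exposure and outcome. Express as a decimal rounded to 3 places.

PAF ≈ 0.147

p₁ = 0.0884, p₀ = 0.0604.
Overall risk P(Y=1) = π·p₁ + (1−π)·p₀ = 0.373×0.0884 + 0.627×0.0604 = 0.070844.
Under exogeneity, PAF = [P(Y=1) − p₀] / P(Y=1).
PAF = (0.070844 − 0.0604) / 0.070844 ≈ 0.1474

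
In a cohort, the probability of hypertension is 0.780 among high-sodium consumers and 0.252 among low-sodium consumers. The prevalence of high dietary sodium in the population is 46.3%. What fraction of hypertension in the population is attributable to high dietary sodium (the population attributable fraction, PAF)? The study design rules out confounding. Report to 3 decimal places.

PAF ≈ 0.492

Let p₁ = 0.78, p₀ = 0.252.
Overall risk P(Y=1) = π·p₁ + (1−π)·p₀ = 0.463×0.78 + 0.537×0.252 = 0.49646.
Under exogeneity, PAF = [P(Y=1) − p₀] / P(Y=1).
PAF = (0.49646 − 0.252) / 0.49646 ≈ 0.4924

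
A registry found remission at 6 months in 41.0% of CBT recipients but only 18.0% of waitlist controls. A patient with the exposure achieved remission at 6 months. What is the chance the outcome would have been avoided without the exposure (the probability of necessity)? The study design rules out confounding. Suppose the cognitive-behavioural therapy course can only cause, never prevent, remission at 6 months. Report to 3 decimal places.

p₁ = 0.41, p₀ = 0.18.
Under exogeneity and monotonicity, PN = (p₁ − p₀) / p₁.
PN = (0.41 − 0.18) / 0.41 = 0.23 / 0.41 ≈ 0.5610

PN ≈ 0.561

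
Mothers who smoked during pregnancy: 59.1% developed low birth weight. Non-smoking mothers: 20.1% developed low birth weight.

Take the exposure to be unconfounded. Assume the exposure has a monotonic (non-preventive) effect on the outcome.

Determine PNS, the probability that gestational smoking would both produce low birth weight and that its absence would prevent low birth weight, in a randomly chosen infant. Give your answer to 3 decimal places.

PNS ≈ 0.390

p₁ = 0.591, p₀ = 0.201.
Under exogeneity and monotonicity, PNS = p₁ − p₀.
PNS = 0.591 − 0.201 = 0.39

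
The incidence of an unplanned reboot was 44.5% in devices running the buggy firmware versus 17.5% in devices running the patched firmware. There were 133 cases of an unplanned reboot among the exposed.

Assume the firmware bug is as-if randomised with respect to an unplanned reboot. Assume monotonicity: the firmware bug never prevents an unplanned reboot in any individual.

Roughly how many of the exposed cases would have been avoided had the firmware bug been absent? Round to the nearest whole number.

p₁ = 0.445, p₀ = 0.175.
PN = (p₁ − p₀)/p₁ = (0.445 − 0.175) / 0.445 ≈ 0.60674.
Attributable cases ≈ PN × (exposed cases) = 0.60674 × 133 ≈ 80.70.

about 81 cases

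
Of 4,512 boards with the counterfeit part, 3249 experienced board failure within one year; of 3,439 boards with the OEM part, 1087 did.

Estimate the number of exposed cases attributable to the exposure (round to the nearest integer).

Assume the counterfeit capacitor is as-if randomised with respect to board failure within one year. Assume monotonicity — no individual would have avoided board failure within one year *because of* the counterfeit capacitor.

about 1823 cases

p₁ = P(outcome | exposed) = 3249/4512 = 0.72008
p₀ = P(outcome | unexposed) = 1087/3439 = 0.31608
PN = (p₁ − p₀)/p₁ = (0.72008 − 0.31608) / 0.72008 ≈ 0.56105.
Attributable cases ≈ PN × (exposed cases) = 0.56105 × 3249 ≈ 1822.85.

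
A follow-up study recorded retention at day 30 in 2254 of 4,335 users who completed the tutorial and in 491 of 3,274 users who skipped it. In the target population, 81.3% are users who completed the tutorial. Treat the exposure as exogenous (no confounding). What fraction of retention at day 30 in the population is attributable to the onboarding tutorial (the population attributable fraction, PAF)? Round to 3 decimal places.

PAF ≈ 0.667

p₁ = P(outcome | exposed) = 2254/4335 = 0.51995
p₀ = P(outcome | unexposed) = 491/3274 = 0.14997
Overall risk P(Y=1) = π·p₁ + (1−π)·p₀ = 0.813×0.51995 + 0.187×0.14997 = 0.45077.
Under exogeneity, PAF = [P(Y=1) − p₀] / P(Y=1).
PAF = (0.45077 − 0.14997) / 0.45077 ≈ 0.6673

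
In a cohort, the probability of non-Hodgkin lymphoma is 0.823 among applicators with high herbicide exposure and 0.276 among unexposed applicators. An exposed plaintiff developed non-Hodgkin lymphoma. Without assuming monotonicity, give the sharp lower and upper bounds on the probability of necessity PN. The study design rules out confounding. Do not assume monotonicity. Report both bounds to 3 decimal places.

0.665 ≤ PN ≤ 0.880

Let p₁ = 0.823, p₀ = 0.276.
Under exogeneity alone the bounds on PN are max{0,(p₁−p₀)/p₁} ≤ PN ≤ min{1,(1−p₀)/p₁}.
  lower = (p₁ − p₀)/p₁ = 0.547 / 0.823 ≈ 0.6646
  upper = min{1, (1 − p₀)/p₁} = 0.724 / 0.823 ≈ 0.8797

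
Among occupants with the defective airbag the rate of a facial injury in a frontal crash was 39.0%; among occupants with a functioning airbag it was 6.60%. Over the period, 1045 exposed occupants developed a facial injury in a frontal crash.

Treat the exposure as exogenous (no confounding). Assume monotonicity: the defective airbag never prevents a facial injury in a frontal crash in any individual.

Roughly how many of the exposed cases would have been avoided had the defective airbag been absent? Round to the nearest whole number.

p₁ = 0.39, p₀ = 0.066.
PN = (p₁ − p₀)/p₁ = (0.39 − 0.066) / 0.39 ≈ 0.83077.
Attributable cases ≈ PN × (exposed cases) = 0.83077 × 1045 ≈ 868.15.

about 868 cases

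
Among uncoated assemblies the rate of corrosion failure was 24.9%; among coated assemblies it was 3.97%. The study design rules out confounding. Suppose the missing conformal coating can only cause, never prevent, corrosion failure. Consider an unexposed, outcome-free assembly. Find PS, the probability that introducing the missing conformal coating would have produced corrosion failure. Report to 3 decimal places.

PS ≈ 0.218

p₁ = 0.249, p₀ = 0.0397.
Under exogeneity and monotonicity, PS = (p₁ − p₀) / (1 − p₀).
PS = (0.249 − 0.0397) / (1 − 0.0397) = 0.2093 / 0.9603 ≈ 0.2180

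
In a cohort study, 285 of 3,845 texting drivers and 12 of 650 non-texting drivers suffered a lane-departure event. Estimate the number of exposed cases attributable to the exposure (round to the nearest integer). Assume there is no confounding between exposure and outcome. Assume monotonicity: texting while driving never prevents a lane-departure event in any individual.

about 214 cases

p₁ = P(outcome | exposed) = 285/3845 = 0.074122
p₀ = P(outcome | unexposed) = 12/650 = 0.018462
PN = (p₁ − p₀)/p₁ = (0.074122 − 0.018462) / 0.074122 ≈ 0.75093.
Attributable cases ≈ PN × (exposed cases) = 0.75093 × 285 ≈ 214.02.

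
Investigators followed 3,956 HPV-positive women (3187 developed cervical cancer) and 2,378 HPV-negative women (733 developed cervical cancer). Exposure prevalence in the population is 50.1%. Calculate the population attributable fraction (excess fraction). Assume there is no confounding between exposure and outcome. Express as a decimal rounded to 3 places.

p₁ = P(outcome | exposed) = 3187/3956 = 0.80561
p₀ = P(outcome | unexposed) = 733/2378 = 0.30824
Overall risk P(Y=1) = π·p₁ + (1−π)·p₀ = 0.501×0.80561 + 0.499×0.30824 = 0.55742.
Under exogeneity, PAF = [P(Y=1) − p₀] / P(Y=1).
PAF = (0.55742 − 0.30824) / 0.55742 ≈ 0.4470

PAF ≈ 0.447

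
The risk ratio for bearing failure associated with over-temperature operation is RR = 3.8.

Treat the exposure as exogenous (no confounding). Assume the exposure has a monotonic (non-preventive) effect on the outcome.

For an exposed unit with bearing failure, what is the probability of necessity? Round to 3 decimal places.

Under exogeneity and monotonicity, PN = (RR − 1) / RR = 1 − 1/RR.
PN = (3.8 − 1) / 3.8 = 2.8 / 3.8 ≈ 0.7368

PN ≈ 0.737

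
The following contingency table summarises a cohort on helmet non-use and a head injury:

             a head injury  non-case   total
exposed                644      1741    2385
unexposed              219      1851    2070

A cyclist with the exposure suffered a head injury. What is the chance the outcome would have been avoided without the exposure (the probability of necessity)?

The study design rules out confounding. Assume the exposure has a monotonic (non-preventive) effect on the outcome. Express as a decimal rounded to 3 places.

PN ≈ 0.608

p₁ = P(outcome | exposed) = 644/2385 = 0.27002
p₀ = P(outcome | unexposed) = 219/2070 = 0.1058
Under exogeneity and monotonicity, PN = (p₁ − p₀) / p₁.
PN = (0.27002 − 0.1058) / 0.27002 = 0.16422 / 0.27002 ≈ 0.6082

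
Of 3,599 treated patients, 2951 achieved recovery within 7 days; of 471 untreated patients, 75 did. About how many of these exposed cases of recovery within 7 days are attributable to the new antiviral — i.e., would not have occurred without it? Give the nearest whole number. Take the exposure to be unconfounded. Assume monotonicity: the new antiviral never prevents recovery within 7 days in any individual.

about 2378 cases

p₁ = P(outcome | exposed) = 2951/3599 = 0.81995
p₀ = P(outcome | unexposed) = 75/471 = 0.15924
PN = (p₁ − p₀)/p₁ = (0.81995 − 0.15924) / 0.81995 ≈ 0.80580.
Attributable cases ≈ PN × (exposed cases) = 0.80580 × 2951 ≈ 2377.91.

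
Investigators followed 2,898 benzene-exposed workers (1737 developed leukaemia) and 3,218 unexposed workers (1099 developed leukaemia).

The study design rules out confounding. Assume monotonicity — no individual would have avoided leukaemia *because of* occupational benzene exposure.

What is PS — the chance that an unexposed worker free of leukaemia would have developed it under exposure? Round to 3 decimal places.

PS ≈ 0.392

p₁ = P(outcome | exposed) = 1737/2898 = 0.59938
p₀ = P(outcome | unexposed) = 1099/3218 = 0.34152
Under exogeneity and monotonicity, PS = (p₁ − p₀) / (1 − p₀).
PS = (0.59938 − 0.34152) / (1 − 0.34152) = 0.25786 / 0.65848 ≈ 0.3916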